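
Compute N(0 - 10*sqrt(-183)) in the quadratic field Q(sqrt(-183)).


N(a + b*sqrt(d)) = a^2 - d*b^2
= (0)^2 - (-183)*(-10)^2
= 0 + 18300
= 18300

18300


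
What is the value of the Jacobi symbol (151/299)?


Compute (151/299) via quadratic reciprocity:
  reciprocity: (151/299) -> -(299/151)
  reduce: (148/151)
  pull out 2: (2/151) = +1  (since 151 mod 8 = 7)
  pull out 2: (2/151) = +1  (since 151 mod 8 = 7)
  reciprocity: (37/151) -> +(151/37)
  reduce: (3/37)
  reciprocity: (3/37) -> +(37/3)
  reduce: (1/3)
  (1/3) = 1
Product of signs = -1

-1


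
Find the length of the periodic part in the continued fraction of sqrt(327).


Run the CF algorithm for sqrt(327).
a_0 = floor(sqrt(327)) = 18; set m_0=0, q_0=1.
Recurrence: m' = q*a - m,  q' = (d - m'^2)/q,  a' = floor((a_0 + m')/q').
  step 1: m=18, q=3, a=12
  step 2: m=18, q=1, a=36
a_2 = 2*a_0 = 36, so the period closes here.
sqrt(327) = [18; 12, 36]
Period length = 2

2


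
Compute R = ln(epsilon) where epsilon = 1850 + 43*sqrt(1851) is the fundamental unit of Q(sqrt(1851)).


epsilon = 1850 + 43*sqrt(1851)
= 3699.9997
R = ln(3699.9997)
= 8.2161

8.2161


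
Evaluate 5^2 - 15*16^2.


x^2 - d*y^2
= 5^2 - 15*16^2
= 25 - 3840
= -3815

-3815


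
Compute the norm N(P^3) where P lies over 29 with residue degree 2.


N(P^a) = p^(a*f)
= 29^(3*2)
= 29^6
= 594823321

594823321


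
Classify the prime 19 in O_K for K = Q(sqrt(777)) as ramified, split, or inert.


K = Q(sqrt(777)). Since d mod 4 = 1, disc(K) = 777.
Check p | disc: 777 mod 19 = 17.
p does not divide disc. Compute Legendre symbol (d/p):
17^((19-1)/2) mod 19 = 1
(d/p) = 1, so p splits: (p) = P*P' with e=1, f=1, g=2.
Therefore p is split.

split


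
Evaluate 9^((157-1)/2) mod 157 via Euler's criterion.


p = 157 is prime and the exponent is (p-1)/2 = 78, so by Euler's criterion 9^78 = (9/157) = +1 or -1 mod 157.
Compute by square-and-multiply:
  78 = 64 + 8 + 4 + 2 (binary 1001110)
  Repeated squaring mod 157: 9^1 = 9, 9^2 = 81, 9^4 = 124, 9^8 = 147, 9^16 = 100, 9^32 = 109, 9^64 = 106
  9^78 = 9^64 * 9^8 * 9^4 * 9^2 = 106 * 147 * 124 * 81 mod 157
    106 * 147 = 15582 = 39 mod 157
    39 * 124 = 4836 = 126 mod 157
    126 * 81 = 10206 = 1 mod 157
  9^78 = 1 mod 157
Result 1: 9 is a quadratic residue mod 157.
9^78 mod 157 = 1

1


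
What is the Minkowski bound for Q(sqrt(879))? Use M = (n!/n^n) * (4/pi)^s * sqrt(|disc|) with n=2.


d = 879, d mod 4 = 3, so disc(K) = 4d = 3516; |disc(K)| = 3516
Real quadratic field, so n = 2, s = r2 = 0, r1 = 2
M = (n!/n^n) * (4/pi)^s * sqrt(|disc(K)|) = (2!/2^2) * (4/pi)^0 * sqrt(3516)
= 0.5 * 1.000000 * 59.295868
= 29.6479

29.6479


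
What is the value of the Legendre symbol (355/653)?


p = 653 is prime, so compute (355/653) with the reciprocity algorithm (Jacobi-symbol steps: pull out 2s via (2/n), flip via reciprocity, reduce):
  reciprocity: (355/653) -> +(653/355)
  reduce: (298/355)
  pull out 2: (2/355) = -1  (since 355 mod 8 = 3)
  reciprocity: (149/355) -> +(355/149)
  reduce: (57/149)
  reciprocity: (57/149) -> +(149/57)
  reduce: (35/57)
  reciprocity: (35/57) -> +(57/35)
  reduce: (22/35)
  pull out 2: (2/35) = -1  (since 35 mod 8 = 3)
  reciprocity: (11/35) -> -(35/11)
  reduce: (2/11)
  pull out 2: (2/11) = -1  (since 11 mod 8 = 3)
  (1/11) = 1
Product of signs = 1
(355/653) = 1

1


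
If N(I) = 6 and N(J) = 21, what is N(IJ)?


N(IJ) = N(I) * N(J)
= 6 * 21
= 126

126


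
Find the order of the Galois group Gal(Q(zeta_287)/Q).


|Gal(Q(zeta_287)/Q)| = phi(287)
= 240

240


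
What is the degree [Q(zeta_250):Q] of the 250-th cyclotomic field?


The degree equals Euler's totient phi(250).
250 = 2 * 5^3
phi(250) = 100

100


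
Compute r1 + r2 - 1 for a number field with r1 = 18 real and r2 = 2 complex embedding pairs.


By Dirichlet's unit theorem:
rank = r1 + r2 - 1
= 18 + 2 - 1
= 19

19


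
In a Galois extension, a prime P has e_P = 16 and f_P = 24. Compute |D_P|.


|D_P| = e * f
= 16 * 24
= 384

384


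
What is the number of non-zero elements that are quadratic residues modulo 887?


For prime p, the number of non-zero quadratic residues is (p-1)/2.
= (887-1)/2
= 443

443


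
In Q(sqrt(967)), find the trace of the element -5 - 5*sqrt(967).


Tr(a + b*sqrt(d)) = (a + b*sqrt(d)) + (a - b*sqrt(d)) = 2a
= 2 * (-5)
= -10

-10


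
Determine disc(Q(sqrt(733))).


For K = Q(sqrt(d)) with d squarefree: disc(K) = d if d = 1 mod 4, and disc(K) = 4d if d = 2 or 3 mod 4.
Here d = 733, and d mod 4 = 1.
d = 1 mod 4 (O_K = Z[(1+sqrt(d))/2]), so disc(K) = d = 733

733


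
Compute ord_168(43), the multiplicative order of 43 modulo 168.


We want ord_168(43), the smallest k >= 1 with 43^k = 1 mod 168.
n = 168 = 2^3 * 3 * 7, phi(168) = 48; the order divides phi(n).
Divisors of 48: 1, 2, 3, 4, 6, 8, 12, 16, 24, 48
Repeated squaring mod 168: 43^1 = 43, 43^2 = 1, 43^4 = 1, 43^8 = 1, 43^16 = 1, 43^32 = 1
Test divisors in increasing order:
  k=1: 43^1 = 43 mod 168
  k=2: 43^2 = 1 mod 168  <- first divisor giving 1
Order = 2

2


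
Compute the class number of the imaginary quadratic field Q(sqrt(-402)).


K = Q(sqrt(-402)). d mod 4 = 2, so D = disc(K) = 4d = -1608
h(K) equals the number of primitive reduced positive-definite forms (a, b, c) = a*x^2 + b*x*y + c*y^2 with b^2 - 4ac = D,
where reduced means |b| <= a <= c, with b >= 0 whenever |b| = a or a = c, and primitive means gcd(a, b, c) = 1.
Reduced forces 3a^2 <= |D| = 1608, so 1 <= a <= 23; b must have the parity of D, and c = (b^2 - D)/(4a) must be an integer >= a.
Enumerate a = 1..23, b in [-a, a]:
  a=1: (1, 0, 402)  [1]
  a=2: (2, 0, 201)  [1]
  a=3: (3, 0, 134)  [1]
  a=4..5: none
  a=6: (6, 0, 67)  [1]
  a=7: (7, -4, 58), (7, 4, 58)  [2]
  a=8..10: none
  a=11: (11, -8, 38), (11, 8, 38)  [2]
  a=12: none
  a=13: (13, -2, 31), (13, 2, 31)  [2]
  a=14: (14, -4, 29), (14, 4, 29)  [2]
  a=15..18: none
  a=19: (19, -8, 22), (19, 8, 22)  [2]
  a=20: none
  a=21: (21, -18, 23), (21, 18, 23)  [2]
  a=22..23: none
Total reduced forms: 1 + 1 + 1 + 1 + 2 + 2 + 2 + 2 + 2 + 2 = 16
h = 16

16


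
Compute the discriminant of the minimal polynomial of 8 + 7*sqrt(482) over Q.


The element 8 + 7*sqrt(482) has minimal polynomial:
x^2 - 16*x - 23554
Discriminant = (-16)^2 - 4*(-23554)
= 256 + 94216
= 94472

94472


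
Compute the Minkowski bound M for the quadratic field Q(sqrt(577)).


d = 577, d mod 4 = 1, so disc(K) = d = 577; |disc(K)| = 577
Real quadratic field, so n = 2, s = r2 = 0, r1 = 2
M = (n!/n^n) * (4/pi)^s * sqrt(|disc(K)|) = (2!/2^2) * (4/pi)^0 * sqrt(577)
= 0.5 * 1.000000 * 24.020824
= 12.0104

12.0104


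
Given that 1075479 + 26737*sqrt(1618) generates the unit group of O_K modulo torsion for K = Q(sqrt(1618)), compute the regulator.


epsilon = 1075479 + 26737*sqrt(1618)
= 2.1510e+06
R = ln(2.1510e+06)
= 14.5814

14.5814


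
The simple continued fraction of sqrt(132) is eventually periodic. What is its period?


Run the CF algorithm for sqrt(132).
a_0 = floor(sqrt(132)) = 11; set m_0=0, q_0=1.
Recurrence: m' = q*a - m,  q' = (d - m'^2)/q,  a' = floor((a_0 + m')/q').
  step 1: m=11, q=11, a=2
  step 2: m=11, q=1, a=22
a_2 = 2*a_0 = 22, so the period closes here.
sqrt(132) = [11; 2, 22]
Period length = 2

2


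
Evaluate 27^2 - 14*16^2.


x^2 - d*y^2
= 27^2 - 14*16^2
= 729 - 3584
= -2855

-2855


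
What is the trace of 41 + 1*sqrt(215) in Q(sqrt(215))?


Tr(a + b*sqrt(d)) = (a + b*sqrt(d)) + (a - b*sqrt(d)) = 2a
= 2 * (41)
= 82

82


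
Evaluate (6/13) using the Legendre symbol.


p = 13 is prime, so compute (6/13) with the reciprocity algorithm (Jacobi-symbol steps: pull out 2s via (2/n), flip via reciprocity, reduce):
  pull out 2: (2/13) = -1  (since 13 mod 8 = 5)
  reciprocity: (3/13) -> +(13/3)
  reduce: (1/3)
  (1/3) = 1
Product of signs = -1
(6/13) = -1

-1


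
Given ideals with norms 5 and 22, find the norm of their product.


N(IJ) = N(I) * N(J)
= 5 * 22
= 110

110


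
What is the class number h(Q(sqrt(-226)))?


K = Q(sqrt(-226)). d mod 4 = 2, so D = disc(K) = 4d = -904
h(K) equals the number of primitive reduced positive-definite forms (a, b, c) = a*x^2 + b*x*y + c*y^2 with b^2 - 4ac = D,
where reduced means |b| <= a <= c, with b >= 0 whenever |b| = a or a = c, and primitive means gcd(a, b, c) = 1.
Reduced forces 3a^2 <= |D| = 904, so 1 <= a <= 17; b must have the parity of D, and c = (b^2 - D)/(4a) must be an integer >= a.
Enumerate a = 1..17, b in [-a, a]:
  a=1: (1, 0, 226)  [1]
  a=2: (2, 0, 113)  [1]
  a=3..4: none
  a=5: (5, -4, 46), (5, 4, 46)  [2]
  a=6..9: none
  a=10: (10, -4, 23), (10, 4, 23)  [2]
  a=11: (11, -8, 22), (11, 8, 22)  [2]
  a=12..17: none
Total reduced forms: 1 + 1 + 2 + 2 + 2 = 8
h = 8

8


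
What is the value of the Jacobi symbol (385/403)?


Compute (385/403) via quadratic reciprocity:
  reciprocity: (385/403) -> +(403/385)
  reduce: (18/385)
  pull out 2: (2/385) = +1  (since 385 mod 8 = 1)
  reciprocity: (9/385) -> +(385/9)
  reduce: (7/9)
  reciprocity: (7/9) -> +(9/7)
  reduce: (2/7)
  pull out 2: (2/7) = +1  (since 7 mod 8 = 7)
  (1/7) = 1
Product of signs = 1

1


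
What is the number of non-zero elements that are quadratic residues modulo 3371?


For prime p, the number of non-zero quadratic residues is (p-1)/2.
= (3371-1)/2
= 1685

1685


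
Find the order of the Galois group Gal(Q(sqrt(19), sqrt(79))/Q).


The 2 square roots of distinct primes are multiplicatively independent over Q,
so [K:Q] = 2^2 and Gal(K/Q) is isomorphic to (Z/2Z)^2.
|Gal| = 2^2 = 4

4


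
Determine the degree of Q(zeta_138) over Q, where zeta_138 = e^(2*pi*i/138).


The degree equals Euler's totient phi(138).
138 = 2 * 3 * 23
phi(138) = 44

44


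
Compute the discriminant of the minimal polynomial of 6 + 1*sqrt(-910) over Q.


The element 6 + 1*sqrt(-910) has minimal polynomial:
x^2 - 12*x + 946
Discriminant = (-12)^2 - 4*(946)
= 144 - 3784
= -3640

-3640


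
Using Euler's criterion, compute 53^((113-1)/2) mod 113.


p = 113 is prime and the exponent is (p-1)/2 = 56, so by Euler's criterion 53^56 = (53/113) = +1 or -1 mod 113.
Compute by square-and-multiply:
  56 = 32 + 16 + 8 (binary 111000)
  Repeated squaring mod 113: 53^1 = 53, 53^2 = 97, 53^4 = 30, 53^8 = 109, 53^16 = 16, 53^32 = 30
  53^56 = 53^32 * 53^16 * 53^8 = 30 * 16 * 109 mod 113
    30 * 16 = 480 = 28 mod 113
    28 * 109 = 3052 = 1 mod 113
  53^56 = 1 mod 113
Result 1: 53 is a quadratic residue mod 113.
53^56 mod 113 = 1

1


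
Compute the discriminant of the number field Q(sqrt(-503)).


For K = Q(sqrt(d)) with d squarefree: disc(K) = d if d = 1 mod 4, and disc(K) = 4d if d = 2 or 3 mod 4.
Here d = -503, and d mod 4 = 1.
d = 1 mod 4 (O_K = Z[(1+sqrt(d))/2]), so disc(K) = d = -503

-503


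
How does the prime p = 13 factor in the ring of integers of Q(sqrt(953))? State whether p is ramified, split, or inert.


K = Q(sqrt(953)). Since d mod 4 = 1, disc(K) = 953.
Check p | disc: 953 mod 13 = 4.
p does not divide disc. Compute Legendre symbol (d/p):
4^((13-1)/2) mod 13 = 1
(d/p) = 1, so p splits: (p) = P*P' with e=1, f=1, g=2.
Therefore p is split.

split


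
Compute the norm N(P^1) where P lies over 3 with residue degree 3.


N(P^a) = p^(a*f)
= 3^(1*3)
= 3^3
= 27

27


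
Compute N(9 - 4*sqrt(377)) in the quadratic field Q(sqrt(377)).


N(a + b*sqrt(d)) = a^2 - d*b^2
= (9)^2 - (377)*(-4)^2
= 81 - 6032
= -5951

-5951


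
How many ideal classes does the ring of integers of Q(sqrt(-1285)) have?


K = Q(sqrt(-1285)). d mod 4 = 3, so D = disc(K) = 4d = -5140
h(K) equals the number of primitive reduced positive-definite forms (a, b, c) = a*x^2 + b*x*y + c*y^2 with b^2 - 4ac = D,
where reduced means |b| <= a <= c, with b >= 0 whenever |b| = a or a = c, and primitive means gcd(a, b, c) = 1.
Reduced forces 3a^2 <= |D| = 5140, so 1 <= a <= 41; b must have the parity of D, and c = (b^2 - D)/(4a) must be an integer >= a.
Enumerate a = 1..41, b in [-a, a]:
  a=1: (1, 0, 1285)  [1]
  a=2: (2, 2, 643)  [1]
  a=3..4: none
  a=5: (5, 0, 257)  [1]
  a=6..9: none
  a=10: (10, 10, 131)  [1]
  a=11..18: none
  a=19: (19, -16, 71), (19, 16, 71)  [2]
  a=20..22: none
  a=23: (23, -14, 58), (23, 14, 58)  [2]
  a=24..28: none
  a=29: (29, -14, 46), (29, 14, 46)  [2]
  a=30..36: none
  a=37: (37, -22, 38), (37, 22, 38)  [2]
  a=38..41: none
Total reduced forms: 1 + 1 + 1 + 1 + 2 + 2 + 2 + 2 = 12
h = 12

12


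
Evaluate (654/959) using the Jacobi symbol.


Compute (654/959) via quadratic reciprocity:
  pull out 2: (2/959) = +1  (since 959 mod 8 = 7)
  reciprocity: (327/959) -> -(959/327)
  reduce: (305/327)
  reciprocity: (305/327) -> +(327/305)
  reduce: (22/305)
  pull out 2: (2/305) = +1  (since 305 mod 8 = 1)
  reciprocity: (11/305) -> +(305/11)
  reduce: (8/11)
  pull out 2: (2/11) = -1  (since 11 mod 8 = 3)
  pull out 2: (2/11) = -1  (since 11 mod 8 = 3)
  pull out 2: (2/11) = -1  (since 11 mod 8 = 3)
  (1/11) = 1
Product of signs = 1

1


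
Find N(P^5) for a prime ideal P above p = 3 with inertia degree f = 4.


N(P^a) = p^(a*f)
= 3^(5*4)
= 3^20
= 3486784401

3486784401


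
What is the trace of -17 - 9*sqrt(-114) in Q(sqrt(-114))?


Tr(a + b*sqrt(d)) = (a + b*sqrt(d)) + (a - b*sqrt(d)) = 2a
= 2 * (-17)
= -34

-34


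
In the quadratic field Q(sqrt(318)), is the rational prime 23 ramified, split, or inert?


K = Q(sqrt(318)). Since d mod 4 = 2, disc(K) = 1272.
Check p | disc: 1272 mod 23 = 7.
p does not divide disc. Compute Legendre symbol (d/p):
19^((23-1)/2) mod 23 = -1
(d/p) = -1, so p is inert: (p) stays prime with e=1, f=2, g=1.
Therefore p is inert.

inert


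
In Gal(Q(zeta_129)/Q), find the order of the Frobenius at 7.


The Frobenius at p in Gal(Q(zeta_n)/Q) = (Z/nZ)* is the class of p, so its order is ord_129(7), the smallest k >= 1 with 7^k = 1 mod 129.
n = 129 = 3 * 43, phi(129) = 84; the order divides phi(n).
Divisors of 84: 1, 2, 3, 4, 6, 7, 12, 14, 21, 28, 42, 84
Repeated squaring mod 129: 7^1 = 7, 7^2 = 49, 7^4 = 79, 7^8 = 49, 7^16 = 79, 7^32 = 49, 7^64 = 79
Test divisors in increasing order:
  k=1: 7^1 = 7 mod 129
  k=2: 7^2 = 49 mod 129
  k=3: 7^3 = 49 * 7 = 85 mod 129
  k=4: 7^4 = 79 mod 129
  k=6: 7^6 = 79 * 49 = 1 mod 129  <- first divisor giving 1
Order = 6

6


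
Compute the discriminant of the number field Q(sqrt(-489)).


For K = Q(sqrt(d)) with d squarefree: disc(K) = d if d = 1 mod 4, and disc(K) = 4d if d = 2 or 3 mod 4.
Here d = -489, and d mod 4 = 3.
d = 3 mod 4, not 1 (O_K = Z[sqrt(d)]), so disc(K) = 4d = 4 * (-489) = -1956

-1956


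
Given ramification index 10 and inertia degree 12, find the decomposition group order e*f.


|D_P| = e * f
= 10 * 12
= 120

120


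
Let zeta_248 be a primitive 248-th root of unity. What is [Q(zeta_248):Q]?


The degree equals Euler's totient phi(248).
248 = 2^3 * 31
phi(248) = 120

120


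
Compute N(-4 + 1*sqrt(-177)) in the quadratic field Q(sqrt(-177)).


N(a + b*sqrt(d)) = a^2 - d*b^2
= (-4)^2 - (-177)*(1)^2
= 16 + 177
= 193

193


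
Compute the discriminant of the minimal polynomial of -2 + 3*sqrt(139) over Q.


The element -2 + 3*sqrt(139) has minimal polynomial:
x^2 + 4*x - 1247
Discriminant = (4)^2 - 4*(-1247)
= 16 + 4988
= 5004

5004


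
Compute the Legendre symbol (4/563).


p = 563 is prime, so compute (4/563) with the reciprocity algorithm (Jacobi-symbol steps: pull out 2s via (2/n), flip via reciprocity, reduce):
  pull out 2: (2/563) = -1  (since 563 mod 8 = 3)
  pull out 2: (2/563) = -1  (since 563 mod 8 = 3)
  (1/563) = 1
Product of signs = 1
(4/563) = 1

1


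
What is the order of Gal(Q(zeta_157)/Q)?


|Gal(Q(zeta_157)/Q)| = phi(157)
= 156

156


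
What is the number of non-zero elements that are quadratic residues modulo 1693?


For prime p, the number of non-zero quadratic residues is (p-1)/2.
= (1693-1)/2
= 846

846


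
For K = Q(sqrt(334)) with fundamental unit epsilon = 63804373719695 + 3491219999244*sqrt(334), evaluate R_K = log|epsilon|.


epsilon = 63804373719695 + 3491219999244*sqrt(334)
= 1.2761e+14
R = ln(1.2761e+14)
= 32.4800

32.4800


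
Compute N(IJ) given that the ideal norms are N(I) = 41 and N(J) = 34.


N(IJ) = N(I) * N(J)
= 41 * 34
= 1394

1394


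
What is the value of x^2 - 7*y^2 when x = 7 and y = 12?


x^2 - d*y^2
= 7^2 - 7*12^2
= 49 - 1008
= -959

-959


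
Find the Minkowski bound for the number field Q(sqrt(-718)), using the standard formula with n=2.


d = -718, d mod 4 = 2, so disc(K) = 4d = -2872; |disc(K)| = 2872
Imaginary quadratic field, so n = 2, s = r2 = 1, r1 = 0
M = (n!/n^n) * (4/pi)^s * sqrt(|disc(K)|) = (2!/2^2) * (4/pi)^1 * sqrt(2872)
= 0.5 * 1.273240 * 53.591044
= 34.1171

34.1171


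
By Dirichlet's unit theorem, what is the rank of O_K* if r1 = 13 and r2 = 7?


By Dirichlet's unit theorem:
rank = r1 + r2 - 1
= 13 + 7 - 1
= 19

19


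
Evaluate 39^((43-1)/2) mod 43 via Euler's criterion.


p = 43 is prime and the exponent is (p-1)/2 = 21, so by Euler's criterion 39^21 = (39/43) = +1 or -1 mod 43.
Compute by square-and-multiply:
  21 = 16 + 4 + 1 (binary 10101)
  Repeated squaring mod 43: 39^1 = 39, 39^2 = 16, 39^4 = 41, 39^8 = 4, 39^16 = 16
  39^21 = 39^16 * 39^4 * 39^1 = 16 * 41 * 39 mod 43
    16 * 41 = 656 = 11 mod 43
    11 * 39 = 429 = 42 mod 43
  39^21 = 42 mod 43
Result 42 = p - 1 = -1 mod 43: 39 is a quadratic non-residue mod 43. As a residue in [0, p-1] the value is 42.
39^21 mod 43 = 42

42


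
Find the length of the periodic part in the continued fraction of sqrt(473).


Run the CF algorithm for sqrt(473).
a_0 = floor(sqrt(473)) = 21; set m_0=0, q_0=1.
Recurrence: m' = q*a - m,  q' = (d - m'^2)/q,  a' = floor((a_0 + m')/q').
  step 1: m=21, q=32, a=1
  step 2: m=11, q=11, a=2
  step 3: m=11, q=32, a=1
  step 4: m=21, q=1, a=42
a_4 = 2*a_0 = 42, so the period closes here.
sqrt(473) = [21; 1, 2, 1, 42]
Period length = 4

4


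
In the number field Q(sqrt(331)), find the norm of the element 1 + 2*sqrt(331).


N(a + b*sqrt(d)) = a^2 - d*b^2
= (1)^2 - (331)*(2)^2
= 1 - 1324
= -1323

-1323


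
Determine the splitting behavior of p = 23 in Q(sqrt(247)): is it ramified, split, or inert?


K = Q(sqrt(247)). Since d mod 4 = 3, disc(K) = 988.
Check p | disc: 988 mod 23 = 22.
p does not divide disc. Compute Legendre symbol (d/p):
17^((23-1)/2) mod 23 = -1
(d/p) = -1, so p is inert: (p) stays prime with e=1, f=2, g=1.
Therefore p is inert.

inert


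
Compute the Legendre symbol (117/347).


p = 347 is prime, so compute (117/347) with the reciprocity algorithm (Jacobi-symbol steps: pull out 2s via (2/n), flip via reciprocity, reduce):
  reciprocity: (117/347) -> +(347/117)
  reduce: (113/117)
  reciprocity: (113/117) -> +(117/113)
  reduce: (4/113)
  pull out 2: (2/113) = +1  (since 113 mod 8 = 1)
  pull out 2: (2/113) = +1  (since 113 mod 8 = 1)
  (1/113) = 1
Product of signs = 1
(117/347) = 1

1


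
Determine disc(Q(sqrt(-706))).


For K = Q(sqrt(d)) with d squarefree: disc(K) = d if d = 1 mod 4, and disc(K) = 4d if d = 2 or 3 mod 4.
Here d = -706, and d mod 4 = 2.
d = 2 mod 4, not 1 (O_K = Z[sqrt(d)]), so disc(K) = 4d = 4 * (-706) = -2824

-2824


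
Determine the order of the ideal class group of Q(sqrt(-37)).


K = Q(sqrt(-37)). d mod 4 = 3, so D = disc(K) = 4d = -148
h(K) equals the number of primitive reduced positive-definite forms (a, b, c) = a*x^2 + b*x*y + c*y^2 with b^2 - 4ac = D,
where reduced means |b| <= a <= c, with b >= 0 whenever |b| = a or a = c, and primitive means gcd(a, b, c) = 1.
Reduced forces 3a^2 <= |D| = 148, so 1 <= a <= 7; b must have the parity of D, and c = (b^2 - D)/(4a) must be an integer >= a.
Enumerate a = 1..7, b in [-a, a]:
  a=1: (1, 0, 37)  [1]
  a=2: (2, 2, 19)  [1]
  a=3..7: none
Total reduced forms: 1 + 1 = 2
h = 2

2


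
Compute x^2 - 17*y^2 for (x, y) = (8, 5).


x^2 - d*y^2
= 8^2 - 17*5^2
= 64 - 425
= -361

-361


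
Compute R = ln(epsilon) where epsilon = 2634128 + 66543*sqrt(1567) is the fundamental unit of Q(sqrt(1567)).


epsilon = 2634128 + 66543*sqrt(1567)
= 5.2683e+06
R = ln(5.2683e+06)
= 15.4772

15.4772


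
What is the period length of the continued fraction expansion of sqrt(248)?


Run the CF algorithm for sqrt(248).
a_0 = floor(sqrt(248)) = 15; set m_0=0, q_0=1.
Recurrence: m' = q*a - m,  q' = (d - m'^2)/q,  a' = floor((a_0 + m')/q').
  step 1: m=15, q=23, a=1
  step 2: m=8, q=8, a=2
  step 3: m=8, q=23, a=1
  step 4: m=15, q=1, a=30
a_4 = 2*a_0 = 30, so the period closes here.
sqrt(248) = [15; 1, 2, 1, 30]
Period length = 4

4


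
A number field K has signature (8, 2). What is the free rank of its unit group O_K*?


By Dirichlet's unit theorem:
rank = r1 + r2 - 1
= 8 + 2 - 1
= 9

9


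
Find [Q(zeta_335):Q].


The degree equals Euler's totient phi(335).
335 = 5 * 67
phi(335) = 264

264


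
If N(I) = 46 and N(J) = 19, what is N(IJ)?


N(IJ) = N(I) * N(J)
= 46 * 19
= 874

874


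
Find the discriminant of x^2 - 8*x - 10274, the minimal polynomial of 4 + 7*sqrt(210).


The element 4 + 7*sqrt(210) has minimal polynomial:
x^2 - 8*x - 10274
Discriminant = (-8)^2 - 4*(-10274)
= 64 + 41096
= 41160

41160


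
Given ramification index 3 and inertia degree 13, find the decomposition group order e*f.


|D_P| = e * f
= 3 * 13
= 39

39


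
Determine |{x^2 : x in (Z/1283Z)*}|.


For prime p, the number of non-zero quadratic residues is (p-1)/2.
= (1283-1)/2
= 641

641


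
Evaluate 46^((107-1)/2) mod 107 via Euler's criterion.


p = 107 is prime and the exponent is (p-1)/2 = 53, so by Euler's criterion 46^53 = (46/107) = +1 or -1 mod 107.
Compute by square-and-multiply:
  53 = 32 + 16 + 4 + 1 (binary 110101)
  Repeated squaring mod 107: 46^1 = 46, 46^2 = 83, 46^4 = 41, 46^8 = 76, 46^16 = 105, 46^32 = 4
  46^53 = 46^32 * 46^16 * 46^4 * 46^1 = 4 * 105 * 41 * 46 mod 107
    4 * 105 = 420 = 99 mod 107
    99 * 41 = 4059 = 100 mod 107
    100 * 46 = 4600 = 106 mod 107
  46^53 = 106 mod 107
Result 106 = p - 1 = -1 mod 107: 46 is a quadratic non-residue mod 107. As a residue in [0, p-1] the value is 106.
46^53 mod 107 = 106

106


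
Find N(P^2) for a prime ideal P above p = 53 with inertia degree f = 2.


N(P^a) = p^(a*f)
= 53^(2*2)
= 53^4
= 7890481

7890481


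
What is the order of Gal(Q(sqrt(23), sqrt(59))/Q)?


The 2 square roots of distinct primes are multiplicatively independent over Q,
so [K:Q] = 2^2 and Gal(K/Q) is isomorphic to (Z/2Z)^2.
|Gal| = 2^2 = 4

4


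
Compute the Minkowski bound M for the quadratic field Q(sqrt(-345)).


d = -345, d mod 4 = 3, so disc(K) = 4d = -1380; |disc(K)| = 1380
Imaginary quadratic field, so n = 2, s = r2 = 1, r1 = 0
M = (n!/n^n) * (4/pi)^s * sqrt(|disc(K)|) = (2!/2^2) * (4/pi)^1 * sqrt(1380)
= 0.5 * 1.273240 * 37.148351
= 23.6494

23.6494


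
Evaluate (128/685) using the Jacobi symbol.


Compute (128/685) via quadratic reciprocity:
  pull out 2: (2/685) = -1  (since 685 mod 8 = 5)
  pull out 2: (2/685) = -1  (since 685 mod 8 = 5)
  pull out 2: (2/685) = -1  (since 685 mod 8 = 5)
  pull out 2: (2/685) = -1  (since 685 mod 8 = 5)
  pull out 2: (2/685) = -1  (since 685 mod 8 = 5)
  pull out 2: (2/685) = -1  (since 685 mod 8 = 5)
  pull out 2: (2/685) = -1  (since 685 mod 8 = 5)
  (1/685) = 1
Product of signs = -1

-1


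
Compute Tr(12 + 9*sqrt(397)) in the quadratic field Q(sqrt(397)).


Tr(a + b*sqrt(d)) = (a + b*sqrt(d)) + (a - b*sqrt(d)) = 2a
= 2 * (12)
= 24

24


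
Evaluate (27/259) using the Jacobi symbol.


Compute (27/259) via quadratic reciprocity:
  reciprocity: (27/259) -> -(259/27)
  reduce: (16/27)
  pull out 2: (2/27) = -1  (since 27 mod 8 = 3)
  pull out 2: (2/27) = -1  (since 27 mod 8 = 3)
  pull out 2: (2/27) = -1  (since 27 mod 8 = 3)
  pull out 2: (2/27) = -1  (since 27 mod 8 = 3)
  (1/27) = 1
Product of signs = -1

-1


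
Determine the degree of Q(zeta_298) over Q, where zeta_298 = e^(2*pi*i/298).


The degree equals Euler's totient phi(298).
298 = 2 * 149
phi(298) = 148

148


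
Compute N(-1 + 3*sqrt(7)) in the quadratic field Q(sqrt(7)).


N(a + b*sqrt(d)) = a^2 - d*b^2
= (-1)^2 - (7)*(3)^2
= 1 - 63
= -62

-62


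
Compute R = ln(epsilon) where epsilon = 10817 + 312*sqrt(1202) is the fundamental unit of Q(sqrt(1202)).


epsilon = 10817 + 312*sqrt(1202)
= 21634.0000
R = ln(21634.0000)
= 9.9820

9.9820


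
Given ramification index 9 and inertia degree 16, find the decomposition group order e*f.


|D_P| = e * f
= 9 * 16
= 144

144


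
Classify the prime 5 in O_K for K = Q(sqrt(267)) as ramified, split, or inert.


K = Q(sqrt(267)). Since d mod 4 = 3, disc(K) = 1068.
Check p | disc: 1068 mod 5 = 3.
p does not divide disc. Compute Legendre symbol (d/p):
2^((5-1)/2) mod 5 = -1
(d/p) = -1, so p is inert: (p) stays prime with e=1, f=2, g=1.
Therefore p is inert.

inert


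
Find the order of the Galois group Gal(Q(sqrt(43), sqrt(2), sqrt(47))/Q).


The 3 square roots of distinct primes are multiplicatively independent over Q,
so [K:Q] = 2^3 and Gal(K/Q) is isomorphic to (Z/2Z)^3.
|Gal| = 2^3 = 8

8


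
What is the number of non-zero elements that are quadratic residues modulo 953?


For prime p, the number of non-zero quadratic residues is (p-1)/2.
= (953-1)/2
= 476

476


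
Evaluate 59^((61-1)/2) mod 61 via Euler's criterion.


p = 61 is prime and the exponent is (p-1)/2 = 30, so by Euler's criterion 59^30 = (59/61) = +1 or -1 mod 61.
Compute by square-and-multiply:
  30 = 16 + 8 + 4 + 2 (binary 11110)
  Repeated squaring mod 61: 59^1 = 59, 59^2 = 4, 59^4 = 16, 59^8 = 12, 59^16 = 22
  59^30 = 59^16 * 59^8 * 59^4 * 59^2 = 22 * 12 * 16 * 4 mod 61
    22 * 12 = 264 = 20 mod 61
    20 * 16 = 320 = 15 mod 61
    15 * 4 = 60 = 60 mod 61
  59^30 = 60 mod 61
Result 60 = p - 1 = -1 mod 61: 59 is a quadratic non-residue mod 61. As a residue in [0, p-1] the value is 60.
59^30 mod 61 = 60

60


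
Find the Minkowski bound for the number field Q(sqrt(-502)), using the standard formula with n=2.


d = -502, d mod 4 = 2, so disc(K) = 4d = -2008; |disc(K)| = 2008
Imaginary quadratic field, so n = 2, s = r2 = 1, r1 = 0
M = (n!/n^n) * (4/pi)^s * sqrt(|disc(K)|) = (2!/2^2) * (4/pi)^1 * sqrt(2008)
= 0.5 * 1.273240 * 44.810713
= 28.5274

28.5274


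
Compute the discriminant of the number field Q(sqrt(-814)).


For K = Q(sqrt(d)) with d squarefree: disc(K) = d if d = 1 mod 4, and disc(K) = 4d if d = 2 or 3 mod 4.
Here d = -814, and d mod 4 = 2.
d = 2 mod 4, not 1 (O_K = Z[sqrt(d)]), so disc(K) = 4d = 4 * (-814) = -3256

-3256


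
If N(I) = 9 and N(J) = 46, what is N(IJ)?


N(IJ) = N(I) * N(J)
= 9 * 46
= 414

414


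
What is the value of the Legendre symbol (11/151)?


p = 151 is prime, so compute (11/151) with the reciprocity algorithm (Jacobi-symbol steps: pull out 2s via (2/n), flip via reciprocity, reduce):
  reciprocity: (11/151) -> -(151/11)
  reduce: (8/11)
  pull out 2: (2/11) = -1  (since 11 mod 8 = 3)
  pull out 2: (2/11) = -1  (since 11 mod 8 = 3)
  pull out 2: (2/11) = -1  (since 11 mod 8 = 3)
  (1/11) = 1
Product of signs = 1
(11/151) = 1

1


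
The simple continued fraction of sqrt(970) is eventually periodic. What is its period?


Run the CF algorithm for sqrt(970).
a_0 = floor(sqrt(970)) = 31; set m_0=0, q_0=1.
Recurrence: m' = q*a - m,  q' = (d - m'^2)/q,  a' = floor((a_0 + m')/q').
  step 1: m=31, q=9, a=6
  step 2: m=23, q=49, a=1
  step 3: m=26, q=6, a=9
  step 4: m=28, q=31, a=1
  step 5: m=3, q=31, a=1
  step 6: m=28, q=6, a=9
  step 7: m=26, q=49, a=1
  step 8: m=23, q=9, a=6
  step 9: m=31, q=1, a=62
a_9 = 2*a_0 = 62, so the period closes here.
sqrt(970) = [31; 6, 1, 9, 1, 1, 9, 1, 6, 62]
Period length = 9

9


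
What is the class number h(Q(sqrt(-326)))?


K = Q(sqrt(-326)). d mod 4 = 2, so D = disc(K) = 4d = -1304
h(K) equals the number of primitive reduced positive-definite forms (a, b, c) = a*x^2 + b*x*y + c*y^2 with b^2 - 4ac = D,
where reduced means |b| <= a <= c, with b >= 0 whenever |b| = a or a = c, and primitive means gcd(a, b, c) = 1.
Reduced forces 3a^2 <= |D| = 1304, so 1 <= a <= 20; b must have the parity of D, and c = (b^2 - D)/(4a) must be an integer >= a.
Enumerate a = 1..20, b in [-a, a]:
  a=1: (1, 0, 326)  [1]
  a=2: (2, 0, 163)  [1]
  a=3: (3, -2, 109), (3, 2, 109)  [2]
  a=4: none
  a=5: (5, -4, 66), (5, 4, 66)  [2]
  a=6: (6, -4, 55), (6, 4, 55)  [2]
  a=7..8: none
  a=9: (9, -8, 38), (9, 8, 38)  [2]
  a=10: (10, -4, 33), (10, 4, 33)  [2]
  a=11: (11, -4, 30), (11, 4, 30)  [2]
  a=12: none
  a=13: (13, -10, 27), (13, 10, 27)  [2]
  a=14: none
  a=15: (15, -14, 25), (15, -4, 22), (15, 4, 22), (15, 14, 25)  [4]
  a=16..17: none
  a=18: (18, -8, 19), (18, 8, 19)  [2]
  a=19..20: none
Total reduced forms: 1 + 1 + 2 + 2 + 2 + 2 + 2 + 2 + 2 + 4 + 2 = 22
h = 22

22


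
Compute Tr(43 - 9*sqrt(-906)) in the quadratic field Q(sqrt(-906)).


Tr(a + b*sqrt(d)) = (a + b*sqrt(d)) + (a - b*sqrt(d)) = 2a
= 2 * (43)
= 86

86


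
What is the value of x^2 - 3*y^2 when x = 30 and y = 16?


x^2 - d*y^2
= 30^2 - 3*16^2
= 900 - 768
= 132

132


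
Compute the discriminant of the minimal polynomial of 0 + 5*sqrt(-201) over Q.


The element 0 + 5*sqrt(-201) has minimal polynomial:
x^2 + 0*x + 5025
Discriminant = (0)^2 - 4*(5025)
= 0 - 20100
= -20100

-20100


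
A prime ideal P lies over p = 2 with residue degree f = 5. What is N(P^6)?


N(P^a) = p^(a*f)
= 2^(6*5)
= 2^30
= 1073741824

1073741824


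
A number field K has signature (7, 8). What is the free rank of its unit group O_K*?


By Dirichlet's unit theorem:
rank = r1 + r2 - 1
= 7 + 8 - 1
= 14

14


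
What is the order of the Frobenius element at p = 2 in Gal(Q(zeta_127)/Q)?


The Frobenius at p in Gal(Q(zeta_n)/Q) = (Z/nZ)* is the class of p, so its order is ord_127(2), the smallest k >= 1 with 2^k = 1 mod 127.
n = 127 = 127, phi(127) = 126; the order divides phi(n).
Divisors of 126: 1, 2, 3, 6, 7, 9, 14, 18, 21, 42, 63, 126
Repeated squaring mod 127: 2^1 = 2, 2^2 = 4, 2^4 = 16, 2^8 = 2, 2^16 = 4, 2^32 = 16, 2^64 = 2
Test divisors in increasing order:
  k=1: 2^1 = 2 mod 127
  k=2: 2^2 = 4 mod 127
  k=3: 2^3 = 4 * 2 = 8 mod 127
  k=6: 2^6 = 16 * 4 = 64 mod 127
  k=7: 2^7 = 16 * 4 * 2 = 1 mod 127  <- first divisor giving 1
Order = 7

7


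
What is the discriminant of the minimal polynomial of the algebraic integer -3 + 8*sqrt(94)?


The element -3 + 8*sqrt(94) has minimal polynomial:
x^2 + 6*x - 6007
Discriminant = (6)^2 - 4*(-6007)
= 36 + 24028
= 24064

24064


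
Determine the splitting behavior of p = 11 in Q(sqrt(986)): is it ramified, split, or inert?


K = Q(sqrt(986)). Since d mod 4 = 2, disc(K) = 3944.
Check p | disc: 3944 mod 11 = 6.
p does not divide disc. Compute Legendre symbol (d/p):
7^((11-1)/2) mod 11 = -1
(d/p) = -1, so p is inert: (p) stays prime with e=1, f=2, g=1.
Therefore p is inert.

inert


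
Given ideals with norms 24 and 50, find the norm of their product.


N(IJ) = N(I) * N(J)
= 24 * 50
= 1200

1200


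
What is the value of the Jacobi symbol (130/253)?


Compute (130/253) via quadratic reciprocity:
  pull out 2: (2/253) = -1  (since 253 mod 8 = 5)
  reciprocity: (65/253) -> +(253/65)
  reduce: (58/65)
  pull out 2: (2/65) = +1  (since 65 mod 8 = 1)
  reciprocity: (29/65) -> +(65/29)
  reduce: (7/29)
  reciprocity: (7/29) -> +(29/7)
  reduce: (1/7)
  (1/7) = 1
Product of signs = -1

-1


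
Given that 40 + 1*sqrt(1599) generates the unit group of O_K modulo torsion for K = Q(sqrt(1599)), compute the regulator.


epsilon = 40 + 1*sqrt(1599)
= 79.9875
R = ln(79.9875)
= 4.3819

4.3819


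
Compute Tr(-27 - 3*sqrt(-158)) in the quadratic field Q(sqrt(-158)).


Tr(a + b*sqrt(d)) = (a + b*sqrt(d)) + (a - b*sqrt(d)) = 2a
= 2 * (-27)
= -54

-54


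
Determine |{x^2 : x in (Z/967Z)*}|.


For prime p, the number of non-zero quadratic residues is (p-1)/2.
= (967-1)/2
= 483

483


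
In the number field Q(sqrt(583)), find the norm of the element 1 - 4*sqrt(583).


N(a + b*sqrt(d)) = a^2 - d*b^2
= (1)^2 - (583)*(-4)^2
= 1 - 9328
= -9327

-9327


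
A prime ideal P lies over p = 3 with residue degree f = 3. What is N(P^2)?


N(P^a) = p^(a*f)
= 3^(2*3)
= 3^6
= 729

729


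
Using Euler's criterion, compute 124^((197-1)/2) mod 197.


p = 197 is prime and the exponent is (p-1)/2 = 98, so by Euler's criterion 124^98 = (124/197) = +1 or -1 mod 197.
Compute by square-and-multiply:
  98 = 64 + 32 + 2 (binary 1100010)
  Repeated squaring mod 197: 124^1 = 124, 124^2 = 10, 124^4 = 100, 124^8 = 150, 124^16 = 42, 124^32 = 188, 124^64 = 81
  124^98 = 124^64 * 124^32 * 124^2 = 81 * 188 * 10 mod 197
    81 * 188 = 15228 = 59 mod 197
    59 * 10 = 590 = 196 mod 197
  124^98 = 196 mod 197
Result 196 = p - 1 = -1 mod 197: 124 is a quadratic non-residue mod 197. As a residue in [0, p-1] the value is 196.
124^98 mod 197 = 196

196


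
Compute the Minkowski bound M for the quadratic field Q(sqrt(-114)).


d = -114, d mod 4 = 2, so disc(K) = 4d = -456; |disc(K)| = 456
Imaginary quadratic field, so n = 2, s = r2 = 1, r1 = 0
M = (n!/n^n) * (4/pi)^s * sqrt(|disc(K)|) = (2!/2^2) * (4/pi)^1 * sqrt(456)
= 0.5 * 1.273240 * 21.354157
= 13.5945

13.5945


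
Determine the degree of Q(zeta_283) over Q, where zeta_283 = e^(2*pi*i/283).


The degree equals Euler's totient phi(283).
283 = 283
phi(283) = 282

282


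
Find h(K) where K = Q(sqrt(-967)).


K = Q(sqrt(-967)). d mod 4 = 1, so D = disc(K) = d = -967
h(K) equals the number of primitive reduced positive-definite forms (a, b, c) = a*x^2 + b*x*y + c*y^2 with b^2 - 4ac = D,
where reduced means |b| <= a <= c, with b >= 0 whenever |b| = a or a = c, and primitive means gcd(a, b, c) = 1.
Reduced forces 3a^2 <= |D| = 967, so 1 <= a <= 17; b must have the parity of D, and c = (b^2 - D)/(4a) must be an integer >= a.
Enumerate a = 1..17, b in [-a, a]:
  a=1: (1, 1, 242)  [1]
  a=2: (2, -1, 121), (2, 1, 121)  [2]
  a=3: none
  a=4: (4, -3, 61), (4, 3, 61)  [2]
  a=5..7: none
  a=8: (8, -5, 31), (8, 5, 31)  [2]
  a=9..10: none
  a=11: (11, -1, 22), (11, 1, 22)  [2]
  a=12..15: none
  a=16: (16, -11, 17), (16, 11, 17)  [2]
  a=17: none
Total reduced forms: 1 + 2 + 2 + 2 + 2 + 2 = 11
h = 11

11


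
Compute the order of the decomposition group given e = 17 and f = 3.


|D_P| = e * f
= 17 * 3
= 51

51


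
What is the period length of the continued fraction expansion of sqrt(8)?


Run the CF algorithm for sqrt(8).
a_0 = floor(sqrt(8)) = 2; set m_0=0, q_0=1.
Recurrence: m' = q*a - m,  q' = (d - m'^2)/q,  a' = floor((a_0 + m')/q').
  step 1: m=2, q=4, a=1
  step 2: m=2, q=1, a=4
a_2 = 2*a_0 = 4, so the period closes here.
sqrt(8) = [2; 1, 4]
Period length = 2

2


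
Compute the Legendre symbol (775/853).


p = 853 is prime, so compute (775/853) with the reciprocity algorithm (Jacobi-symbol steps: pull out 2s via (2/n), flip via reciprocity, reduce):
  reciprocity: (775/853) -> +(853/775)
  reduce: (78/775)
  pull out 2: (2/775) = +1  (since 775 mod 8 = 7)
  reciprocity: (39/775) -> -(775/39)
  reduce: (34/39)
  pull out 2: (2/39) = +1  (since 39 mod 8 = 7)
  reciprocity: (17/39) -> +(39/17)
  reduce: (5/17)
  reciprocity: (5/17) -> +(17/5)
  reduce: (2/5)
  pull out 2: (2/5) = -1  (since 5 mod 8 = 5)
  (1/5) = 1
Product of signs = 1
(775/853) = 1

1


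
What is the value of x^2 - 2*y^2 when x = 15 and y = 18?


x^2 - d*y^2
= 15^2 - 2*18^2
= 225 - 648
= -423

-423


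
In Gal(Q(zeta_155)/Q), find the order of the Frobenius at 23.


The Frobenius at p in Gal(Q(zeta_n)/Q) = (Z/nZ)* is the class of p, so its order is ord_155(23), the smallest k >= 1 with 23^k = 1 mod 155.
n = 155 = 5 * 31, phi(155) = 120; the order divides phi(n).
Divisors of 120: 1, 2, 3, 4, 5, 6, 8, 10, 12, 15, 20, 24, 30, 40, 60, 120
Repeated squaring mod 155: 23^1 = 23, 23^2 = 64, 23^4 = 66, 23^8 = 16, 23^16 = 101, 23^32 = 126, 23^64 = 66
Test divisors in increasing order:
  k=1: 23^1 = 23 mod 155
  k=2: 23^2 = 64 mod 155
  k=3: 23^3 = 64 * 23 = 77 mod 155
  k=4: 23^4 = 66 mod 155
  k=5: 23^5 = 66 * 23 = 123 mod 155
  k=6: 23^6 = 66 * 64 = 39 mod 155
  k=8: 23^8 = 16 mod 155
  k=10: 23^10 = 16 * 64 = 94 mod 155
  k=12: 23^12 = 16 * 66 = 126 mod 155
  k=15: 23^15 = 16 * 66 * 64 * 23 = 92 mod 155
  k=20: 23^20 = 101 * 66 = 1 mod 155  <- first divisor giving 1
Order = 20

20


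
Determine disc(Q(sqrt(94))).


For K = Q(sqrt(d)) with d squarefree: disc(K) = d if d = 1 mod 4, and disc(K) = 4d if d = 2 or 3 mod 4.
Here d = 94, and d mod 4 = 2.
d = 2 mod 4, not 1 (O_K = Z[sqrt(d)]), so disc(K) = 4d = 4 * (94) = 376

376


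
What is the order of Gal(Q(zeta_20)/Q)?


|Gal(Q(zeta_20)/Q)| = phi(20)
= 8

8


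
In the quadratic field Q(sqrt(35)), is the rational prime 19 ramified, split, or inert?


K = Q(sqrt(35)). Since d mod 4 = 3, disc(K) = 140.
Check p | disc: 140 mod 19 = 7.
p does not divide disc. Compute Legendre symbol (d/p):
16^((19-1)/2) mod 19 = 1
(d/p) = 1, so p splits: (p) = P*P' with e=1, f=1, g=2.
Therefore p is split.

split


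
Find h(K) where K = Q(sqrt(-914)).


K = Q(sqrt(-914)). d mod 4 = 2, so D = disc(K) = 4d = -3656
h(K) equals the number of primitive reduced positive-definite forms (a, b, c) = a*x^2 + b*x*y + c*y^2 with b^2 - 4ac = D,
where reduced means |b| <= a <= c, with b >= 0 whenever |b| = a or a = c, and primitive means gcd(a, b, c) = 1.
Reduced forces 3a^2 <= |D| = 3656, so 1 <= a <= 34; b must have the parity of D, and c = (b^2 - D)/(4a) must be an integer >= a.
Enumerate a = 1..34, b in [-a, a]:
  a=1: (1, 0, 914)  [1]
  a=2: (2, 0, 457)  [1]
  a=3: (3, -2, 305), (3, 2, 305)  [2]
  a=4: none
  a=5: (5, -2, 183), (5, 2, 183)  [2]
  a=6: (6, -4, 153), (6, 4, 153)  [2]
  a=7..8: none
  a=9: (9, -4, 102), (9, 4, 102)  [2]
  a=10: (10, -8, 93), (10, 8, 93)  [2]
  a=11..12: none
  a=13: (13, -6, 71), (13, 6, 71)  [2]
  a=14: none
  a=15: (15, -8, 62), (15, -2, 61), (15, 2, 61), (15, 8, 62)  [4]
  a=16: none
  a=17: (17, -4, 54), (17, 4, 54)  [2]
  a=18: (18, -4, 51), (18, 4, 51)  [2]
  a=19: (19, -12, 50), (19, 12, 50)  [2]
  a=20..22: none
  a=23: (23, -22, 45), (23, 22, 45)  [2]
  a=24: none
  a=25: (25, -12, 38), (25, 12, 38)  [2]
  a=26: (26, -20, 39), (26, 20, 39)  [2]
  a=27: (27, -4, 34), (27, 4, 34)  [2]
  a=28..29: none
  a=30: (30, -28, 37), (30, -8, 31), (30, 8, 31), (30, 28, 37)  [4]
  a=31..34: none
Total reduced forms: 1 + 1 + 2 + 2 + 2 + 2 + 2 + 2 + 4 + 2 + 2 + 2 + 2 + 2 + 2 + 2 + 4 = 36
h = 36

36


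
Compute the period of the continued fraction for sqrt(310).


Run the CF algorithm for sqrt(310).
a_0 = floor(sqrt(310)) = 17; set m_0=0, q_0=1.
Recurrence: m' = q*a - m,  q' = (d - m'^2)/q,  a' = floor((a_0 + m')/q').
  step 1: m=17, q=21, a=1
  step 2: m=4, q=14, a=1
  step 3: m=10, q=15, a=1
  step 4: m=5, q=19, a=1
  step 5: m=14, q=6, a=5
  step 6: m=16, q=9, a=3
  step 7: m=11, q=21, a=1
  step 8: m=10, q=10, a=2
  step 9: m=10, q=21, a=1
  step 10: m=11, q=9, a=3
  step 11: m=16, q=6, a=5
  step 12: m=14, q=19, a=1
  step 13: m=5, q=15, a=1
  step 14: m=10, q=14, a=1
  step 15: m=4, q=21, a=1
  step 16: m=17, q=1, a=34
a_16 = 2*a_0 = 34, so the period closes here.
sqrt(310) = [17; 1, 1, 1, 1, 5, 3, 1, 2, 1, 3, 5, 1, 1, 1, 1, 34]
Period length = 16

16


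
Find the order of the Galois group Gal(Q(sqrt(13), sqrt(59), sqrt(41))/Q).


The 3 square roots of distinct primes are multiplicatively independent over Q,
so [K:Q] = 2^3 and Gal(K/Q) is isomorphic to (Z/2Z)^3.
|Gal| = 2^3 = 8

8


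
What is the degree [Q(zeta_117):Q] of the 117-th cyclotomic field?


The degree equals Euler's totient phi(117).
117 = 3^2 * 13
phi(117) = 72

72


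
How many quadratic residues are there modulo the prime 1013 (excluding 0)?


For prime p, the number of non-zero quadratic residues is (p-1)/2.
= (1013-1)/2
= 506

506


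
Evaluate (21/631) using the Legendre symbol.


p = 631 is prime, so compute (21/631) with the reciprocity algorithm (Jacobi-symbol steps: pull out 2s via (2/n), flip via reciprocity, reduce):
  reciprocity: (21/631) -> +(631/21)
  reduce: (1/21)
  (1/21) = 1
Product of signs = 1
(21/631) = 1

1
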